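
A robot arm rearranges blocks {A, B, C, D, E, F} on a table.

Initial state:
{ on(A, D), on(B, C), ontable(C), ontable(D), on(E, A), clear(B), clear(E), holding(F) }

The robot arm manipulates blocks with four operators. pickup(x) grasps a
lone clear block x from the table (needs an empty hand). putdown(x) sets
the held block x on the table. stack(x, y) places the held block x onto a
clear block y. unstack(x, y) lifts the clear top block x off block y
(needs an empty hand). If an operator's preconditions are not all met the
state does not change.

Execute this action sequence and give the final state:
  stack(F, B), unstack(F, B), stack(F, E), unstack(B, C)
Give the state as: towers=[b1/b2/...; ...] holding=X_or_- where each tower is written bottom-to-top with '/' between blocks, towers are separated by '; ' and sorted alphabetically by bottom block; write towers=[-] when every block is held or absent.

step 1 (stack(F, B)): towers=[C/B/F; D/A/E] holding=-
step 2 (unstack(F, B)): towers=[C/B; D/A/E] holding=F
step 3 (stack(F, E)): towers=[C/B; D/A/E/F] holding=-
step 4 (unstack(B, C)): towers=[C; D/A/E/F] holding=B

towers=[C; D/A/E/F] holding=B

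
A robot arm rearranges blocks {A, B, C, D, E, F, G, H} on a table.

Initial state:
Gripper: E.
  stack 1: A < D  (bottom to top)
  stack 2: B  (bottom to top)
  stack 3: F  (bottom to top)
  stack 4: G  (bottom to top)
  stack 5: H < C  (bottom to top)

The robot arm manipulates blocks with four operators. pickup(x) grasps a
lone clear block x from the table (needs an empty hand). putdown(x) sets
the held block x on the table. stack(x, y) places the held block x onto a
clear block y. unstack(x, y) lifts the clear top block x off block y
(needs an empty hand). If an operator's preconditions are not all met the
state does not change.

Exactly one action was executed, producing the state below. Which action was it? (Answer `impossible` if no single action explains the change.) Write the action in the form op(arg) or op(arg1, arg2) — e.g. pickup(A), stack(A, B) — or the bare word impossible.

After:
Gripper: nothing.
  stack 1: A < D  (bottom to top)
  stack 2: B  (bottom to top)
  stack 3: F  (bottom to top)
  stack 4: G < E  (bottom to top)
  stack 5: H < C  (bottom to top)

target: towers=[A/D; B; F; G/E; H/C] holding=-
        putdown(E) → towers=[A/D; B; E; F; G; H/C] holding=-
       stack(E, G) → towers=[A/D; B; F; G/E; H/C] holding=-  ← match
       stack(E, B) → towers=[A/D; B/E; F; G; H/C] holding=-
       stack(E, F) → towers=[A/D; B; F/E; G; H/C] holding=-
       stack(E, D) → towers=[A/D/E; B; F; G; H/C] holding=-
       stack(E, C) → towers=[A/D; B; F; G; H/C/E] holding=-

stack(E, G)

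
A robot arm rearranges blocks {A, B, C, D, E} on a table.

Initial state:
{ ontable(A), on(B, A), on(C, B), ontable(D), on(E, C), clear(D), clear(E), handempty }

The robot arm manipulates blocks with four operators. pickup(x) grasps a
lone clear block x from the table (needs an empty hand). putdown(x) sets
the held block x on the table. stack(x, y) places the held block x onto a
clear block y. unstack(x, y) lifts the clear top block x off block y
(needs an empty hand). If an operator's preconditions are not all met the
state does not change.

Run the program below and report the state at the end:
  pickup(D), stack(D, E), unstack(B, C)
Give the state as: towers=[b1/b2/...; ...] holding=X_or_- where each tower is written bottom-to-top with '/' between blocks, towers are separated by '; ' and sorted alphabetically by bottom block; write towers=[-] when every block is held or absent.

towers=[A/B/C/E/D] holding=-

step 1 (pickup(D)): towers=[A/B/C/E] holding=D
step 2 (stack(D, E)): towers=[A/B/C/E/D] holding=-
step 3 (unstack(B, C)) [no-op]: towers=[A/B/C/E/D] holding=-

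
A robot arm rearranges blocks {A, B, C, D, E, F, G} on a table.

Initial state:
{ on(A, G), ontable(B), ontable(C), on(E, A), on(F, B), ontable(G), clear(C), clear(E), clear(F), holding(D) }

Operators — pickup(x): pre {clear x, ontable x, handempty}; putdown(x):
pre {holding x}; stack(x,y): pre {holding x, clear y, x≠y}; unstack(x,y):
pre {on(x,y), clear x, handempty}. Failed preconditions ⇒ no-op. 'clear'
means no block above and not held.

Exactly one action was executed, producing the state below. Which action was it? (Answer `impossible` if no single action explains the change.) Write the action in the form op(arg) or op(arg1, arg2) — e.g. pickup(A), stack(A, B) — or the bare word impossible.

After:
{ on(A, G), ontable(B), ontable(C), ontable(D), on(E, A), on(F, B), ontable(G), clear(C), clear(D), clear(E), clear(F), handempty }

putdown(D)

target: towers=[B/F; C; D; G/A/E] holding=-
        putdown(D) → towers=[B/F; C; D; G/A/E] holding=-  ← match
       stack(D, F) → towers=[B/F/D; C; G/A/E] holding=-
       stack(D, E) → towers=[B/F; C; G/A/E/D] holding=-
       stack(D, C) → towers=[B/F; C/D; G/A/E] holding=-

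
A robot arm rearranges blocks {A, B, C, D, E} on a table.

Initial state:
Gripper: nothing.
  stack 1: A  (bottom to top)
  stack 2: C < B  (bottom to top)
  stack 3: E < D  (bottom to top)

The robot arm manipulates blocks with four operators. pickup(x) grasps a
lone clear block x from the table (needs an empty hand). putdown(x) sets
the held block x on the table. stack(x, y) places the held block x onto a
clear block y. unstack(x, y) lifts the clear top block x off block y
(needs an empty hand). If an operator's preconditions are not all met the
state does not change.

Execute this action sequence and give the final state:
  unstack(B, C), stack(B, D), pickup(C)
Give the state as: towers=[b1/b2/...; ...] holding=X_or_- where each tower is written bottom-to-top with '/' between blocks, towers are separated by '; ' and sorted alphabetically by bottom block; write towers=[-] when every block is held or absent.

towers=[A; E/D/B] holding=C

step 1 (unstack(B, C)): towers=[A; C; E/D] holding=B
step 2 (stack(B, D)): towers=[A; C; E/D/B] holding=-
step 3 (pickup(C)): towers=[A; E/D/B] holding=C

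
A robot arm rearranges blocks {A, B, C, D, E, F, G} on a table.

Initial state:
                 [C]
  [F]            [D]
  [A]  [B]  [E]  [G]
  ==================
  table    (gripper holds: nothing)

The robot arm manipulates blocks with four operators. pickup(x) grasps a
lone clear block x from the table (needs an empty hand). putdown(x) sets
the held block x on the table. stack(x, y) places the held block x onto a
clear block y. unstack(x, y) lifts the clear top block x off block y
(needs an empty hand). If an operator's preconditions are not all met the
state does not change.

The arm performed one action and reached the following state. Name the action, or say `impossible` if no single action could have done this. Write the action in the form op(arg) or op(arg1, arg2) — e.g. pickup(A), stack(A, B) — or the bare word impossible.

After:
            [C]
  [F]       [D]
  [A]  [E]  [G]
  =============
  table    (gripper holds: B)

target: towers=[A/F; E; G/D/C] holding=B
         pickup(B) → towers=[A/F; E; G/D/C] holding=B  ← match
     unstack(F, A) → towers=[A; B; E; G/D/C] holding=F
         pickup(E) → towers=[A/F; B; G/D/C] holding=E
     unstack(C, D) → towers=[A/F; B; E; G/D] holding=C

pickup(B)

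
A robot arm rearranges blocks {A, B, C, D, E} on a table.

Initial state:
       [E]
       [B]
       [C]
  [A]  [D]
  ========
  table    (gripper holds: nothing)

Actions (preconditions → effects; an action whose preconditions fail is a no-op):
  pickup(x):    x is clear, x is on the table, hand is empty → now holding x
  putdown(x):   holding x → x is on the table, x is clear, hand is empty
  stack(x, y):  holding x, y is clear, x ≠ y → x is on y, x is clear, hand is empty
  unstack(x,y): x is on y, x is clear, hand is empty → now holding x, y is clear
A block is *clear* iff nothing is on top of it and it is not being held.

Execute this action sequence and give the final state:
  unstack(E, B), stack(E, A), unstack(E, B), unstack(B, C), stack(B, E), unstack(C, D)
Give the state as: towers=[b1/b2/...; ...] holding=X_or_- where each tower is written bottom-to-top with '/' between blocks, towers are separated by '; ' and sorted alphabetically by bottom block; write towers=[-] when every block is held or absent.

towers=[A/E/B; D] holding=C

step 1 (unstack(E, B)): towers=[A; D/C/B] holding=E
step 2 (stack(E, A)): towers=[A/E; D/C/B] holding=-
step 3 (unstack(E, B)) [no-op]: towers=[A/E; D/C/B] holding=-
step 4 (unstack(B, C)): towers=[A/E; D/C] holding=B
step 5 (stack(B, E)): towers=[A/E/B; D/C] holding=-
step 6 (unstack(C, D)): towers=[A/E/B; D] holding=C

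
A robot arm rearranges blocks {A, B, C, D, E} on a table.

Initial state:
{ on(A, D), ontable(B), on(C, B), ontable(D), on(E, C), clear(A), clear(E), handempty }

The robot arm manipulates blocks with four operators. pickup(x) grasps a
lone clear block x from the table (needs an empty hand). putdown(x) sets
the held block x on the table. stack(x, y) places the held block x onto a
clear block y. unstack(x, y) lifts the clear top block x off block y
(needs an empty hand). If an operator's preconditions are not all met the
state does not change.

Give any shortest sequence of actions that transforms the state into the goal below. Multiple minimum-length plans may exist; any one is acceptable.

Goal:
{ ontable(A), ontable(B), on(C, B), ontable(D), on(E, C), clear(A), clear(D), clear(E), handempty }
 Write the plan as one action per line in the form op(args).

unstack(A, D)
putdown(A)

step 1 (unstack(A, D)): towers=[B/C/E; D] holding=A
step 2 (putdown(A)): towers=[A; B/C/E; D] holding=-
goal check: towers=[A; B/C/E; D] holding=- — reached (length 2, optimal by BFS)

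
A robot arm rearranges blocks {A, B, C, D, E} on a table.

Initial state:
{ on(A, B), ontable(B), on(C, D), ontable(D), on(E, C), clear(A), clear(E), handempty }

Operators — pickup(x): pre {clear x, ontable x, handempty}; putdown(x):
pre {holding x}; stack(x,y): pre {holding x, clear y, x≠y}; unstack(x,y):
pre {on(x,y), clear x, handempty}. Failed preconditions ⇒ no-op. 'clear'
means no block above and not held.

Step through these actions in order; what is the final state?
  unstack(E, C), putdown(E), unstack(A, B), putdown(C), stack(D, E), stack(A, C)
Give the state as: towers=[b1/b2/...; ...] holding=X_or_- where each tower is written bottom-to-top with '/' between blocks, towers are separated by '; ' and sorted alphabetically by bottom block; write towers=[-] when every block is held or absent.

towers=[B; D/C/A; E] holding=-

step 1 (unstack(E, C)): towers=[B/A; D/C] holding=E
step 2 (putdown(E)): towers=[B/A; D/C; E] holding=-
step 3 (unstack(A, B)): towers=[B; D/C; E] holding=A
step 4 (putdown(C)) [no-op]: towers=[B; D/C; E] holding=A
step 5 (stack(D, E)) [no-op]: towers=[B; D/C; E] holding=A
step 6 (stack(A, C)): towers=[B; D/C/A; E] holding=-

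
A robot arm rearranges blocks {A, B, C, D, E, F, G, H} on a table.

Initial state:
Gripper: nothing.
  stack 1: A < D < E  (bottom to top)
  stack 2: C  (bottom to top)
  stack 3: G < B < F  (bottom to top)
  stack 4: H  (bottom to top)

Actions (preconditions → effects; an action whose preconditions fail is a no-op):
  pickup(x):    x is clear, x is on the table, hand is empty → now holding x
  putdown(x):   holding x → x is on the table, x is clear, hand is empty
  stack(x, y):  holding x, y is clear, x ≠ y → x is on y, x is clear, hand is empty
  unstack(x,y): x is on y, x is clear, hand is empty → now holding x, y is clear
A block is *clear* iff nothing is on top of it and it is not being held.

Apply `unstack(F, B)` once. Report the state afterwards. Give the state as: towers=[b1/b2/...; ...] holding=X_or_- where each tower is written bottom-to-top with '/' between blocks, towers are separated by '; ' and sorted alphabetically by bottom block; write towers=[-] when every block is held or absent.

towers=[A/D/E; C; G/B; H] holding=F

before: towers=[A/D/E; C; G/B/F; H] holding=-
pre[unstack(F, B)]: on(F,B) yes, clear(F) yes, handempty yes
all met → apply unstack(F, B)
after:  towers=[A/D/E; C; G/B; H] holding=F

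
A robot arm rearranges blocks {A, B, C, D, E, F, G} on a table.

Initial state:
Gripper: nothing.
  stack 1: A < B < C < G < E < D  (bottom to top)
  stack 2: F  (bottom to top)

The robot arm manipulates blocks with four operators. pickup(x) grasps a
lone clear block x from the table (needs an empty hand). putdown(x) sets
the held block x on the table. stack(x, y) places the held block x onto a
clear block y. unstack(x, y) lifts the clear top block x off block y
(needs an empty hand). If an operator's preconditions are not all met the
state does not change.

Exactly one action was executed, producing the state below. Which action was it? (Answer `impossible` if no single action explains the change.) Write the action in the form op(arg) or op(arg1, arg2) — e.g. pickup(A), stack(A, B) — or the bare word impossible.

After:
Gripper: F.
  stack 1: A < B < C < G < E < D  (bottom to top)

target: towers=[A/B/C/G/E/D] holding=F
         pickup(F) → towers=[A/B/C/G/E/D] holding=F  ← match
     unstack(D, E) → towers=[A/B/C/G/E; F] holding=D

pickup(F)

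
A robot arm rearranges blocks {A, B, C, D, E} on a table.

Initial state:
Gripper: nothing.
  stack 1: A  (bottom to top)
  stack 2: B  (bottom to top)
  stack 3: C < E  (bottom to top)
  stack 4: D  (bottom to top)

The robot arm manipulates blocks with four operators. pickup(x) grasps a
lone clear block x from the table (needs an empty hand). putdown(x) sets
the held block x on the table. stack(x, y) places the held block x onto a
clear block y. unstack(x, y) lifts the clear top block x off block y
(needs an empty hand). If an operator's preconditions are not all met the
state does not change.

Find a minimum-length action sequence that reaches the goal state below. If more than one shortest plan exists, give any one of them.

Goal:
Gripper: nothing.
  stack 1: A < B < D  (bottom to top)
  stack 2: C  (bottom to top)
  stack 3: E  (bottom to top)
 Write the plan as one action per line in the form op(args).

step 1 (pickup(B)): towers=[A; C/E; D] holding=B
step 2 (stack(B, A)): towers=[A/B; C/E; D] holding=-
step 3 (pickup(D)): towers=[A/B; C/E] holding=D
step 4 (stack(D, B)): towers=[A/B/D; C/E] holding=-
step 5 (unstack(E, C)): towers=[A/B/D; C] holding=E
step 6 (putdown(E)): towers=[A/B/D; C; E] holding=-
goal check: towers=[A/B/D; C; E] holding=- — reached (length 6, optimal by BFS)

pickup(B)
stack(B, A)
pickup(D)
stack(D, B)
unstack(E, C)
putdown(E)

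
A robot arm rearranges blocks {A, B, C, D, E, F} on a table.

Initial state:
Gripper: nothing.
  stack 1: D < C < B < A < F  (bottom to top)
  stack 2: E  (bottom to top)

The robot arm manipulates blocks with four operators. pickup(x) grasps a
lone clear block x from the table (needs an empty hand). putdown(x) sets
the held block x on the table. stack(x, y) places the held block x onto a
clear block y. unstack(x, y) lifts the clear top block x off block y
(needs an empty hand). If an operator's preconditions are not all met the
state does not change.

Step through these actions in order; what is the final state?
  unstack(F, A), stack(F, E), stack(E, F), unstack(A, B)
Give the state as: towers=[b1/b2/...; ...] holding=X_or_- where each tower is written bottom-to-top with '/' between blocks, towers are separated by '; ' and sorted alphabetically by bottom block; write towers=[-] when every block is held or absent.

step 1 (unstack(F, A)): towers=[D/C/B/A; E] holding=F
step 2 (stack(F, E)): towers=[D/C/B/A; E/F] holding=-
step 3 (stack(E, F)) [no-op]: towers=[D/C/B/A; E/F] holding=-
step 4 (unstack(A, B)): towers=[D/C/B; E/F] holding=A

towers=[D/C/B; E/F] holding=A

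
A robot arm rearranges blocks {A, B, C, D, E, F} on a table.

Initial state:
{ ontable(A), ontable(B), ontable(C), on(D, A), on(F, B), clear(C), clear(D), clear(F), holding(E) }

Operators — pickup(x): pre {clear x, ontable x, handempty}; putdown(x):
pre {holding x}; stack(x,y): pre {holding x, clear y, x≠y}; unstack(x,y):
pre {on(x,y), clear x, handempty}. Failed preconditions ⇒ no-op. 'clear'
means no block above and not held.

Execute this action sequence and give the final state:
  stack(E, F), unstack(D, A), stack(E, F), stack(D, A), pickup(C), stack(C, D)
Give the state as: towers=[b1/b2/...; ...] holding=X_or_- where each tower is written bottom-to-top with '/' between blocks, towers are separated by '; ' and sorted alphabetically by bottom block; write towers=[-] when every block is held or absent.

towers=[A/D/C; B/F/E] holding=-

step 1 (stack(E, F)): towers=[A/D; B/F/E; C] holding=-
step 2 (unstack(D, A)): towers=[A; B/F/E; C] holding=D
step 3 (stack(E, F)) [no-op]: towers=[A; B/F/E; C] holding=D
step 4 (stack(D, A)): towers=[A/D; B/F/E; C] holding=-
step 5 (pickup(C)): towers=[A/D; B/F/E] holding=C
step 6 (stack(C, D)): towers=[A/D/C; B/F/E] holding=-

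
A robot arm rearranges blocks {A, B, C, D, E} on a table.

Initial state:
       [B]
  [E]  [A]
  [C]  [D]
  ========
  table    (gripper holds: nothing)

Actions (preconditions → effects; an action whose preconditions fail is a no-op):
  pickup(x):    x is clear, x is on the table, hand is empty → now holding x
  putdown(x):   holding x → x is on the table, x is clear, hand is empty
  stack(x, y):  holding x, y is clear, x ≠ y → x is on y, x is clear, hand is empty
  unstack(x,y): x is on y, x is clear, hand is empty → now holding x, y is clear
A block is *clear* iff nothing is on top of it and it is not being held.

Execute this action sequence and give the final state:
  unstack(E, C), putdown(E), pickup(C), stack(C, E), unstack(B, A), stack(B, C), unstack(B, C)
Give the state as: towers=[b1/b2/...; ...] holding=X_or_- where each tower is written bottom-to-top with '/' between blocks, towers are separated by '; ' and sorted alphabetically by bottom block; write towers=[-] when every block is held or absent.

towers=[D/A; E/C] holding=B

step 1 (unstack(E, C)): towers=[C; D/A/B] holding=E
step 2 (putdown(E)): towers=[C; D/A/B; E] holding=-
step 3 (pickup(C)): towers=[D/A/B; E] holding=C
step 4 (stack(C, E)): towers=[D/A/B; E/C] holding=-
step 5 (unstack(B, A)): towers=[D/A; E/C] holding=B
step 6 (stack(B, C)): towers=[D/A; E/C/B] holding=-
step 7 (unstack(B, C)): towers=[D/A; E/C] holding=B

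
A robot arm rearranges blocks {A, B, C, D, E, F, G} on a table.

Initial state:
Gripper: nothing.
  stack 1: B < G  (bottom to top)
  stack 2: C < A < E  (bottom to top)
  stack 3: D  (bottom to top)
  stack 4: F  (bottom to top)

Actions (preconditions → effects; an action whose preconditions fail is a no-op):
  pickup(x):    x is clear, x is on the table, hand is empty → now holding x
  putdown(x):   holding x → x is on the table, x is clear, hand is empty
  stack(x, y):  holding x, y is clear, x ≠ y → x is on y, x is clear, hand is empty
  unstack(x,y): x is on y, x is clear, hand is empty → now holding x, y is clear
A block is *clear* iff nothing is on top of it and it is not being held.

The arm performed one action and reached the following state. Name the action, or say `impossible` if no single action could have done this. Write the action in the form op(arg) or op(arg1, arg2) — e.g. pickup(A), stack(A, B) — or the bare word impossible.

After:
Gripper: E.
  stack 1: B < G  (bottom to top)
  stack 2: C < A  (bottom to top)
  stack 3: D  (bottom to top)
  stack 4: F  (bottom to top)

target: towers=[B/G; C/A; D; F] holding=E
         pickup(F) → towers=[B/G; C/A/E; D] holding=F
     unstack(G, B) → towers=[B; C/A/E; D; F] holding=G
         pickup(D) → towers=[B/G; C/A/E; F] holding=D
     unstack(E, A) → towers=[B/G; C/A; D; F] holding=E  ← match

unstack(E, A)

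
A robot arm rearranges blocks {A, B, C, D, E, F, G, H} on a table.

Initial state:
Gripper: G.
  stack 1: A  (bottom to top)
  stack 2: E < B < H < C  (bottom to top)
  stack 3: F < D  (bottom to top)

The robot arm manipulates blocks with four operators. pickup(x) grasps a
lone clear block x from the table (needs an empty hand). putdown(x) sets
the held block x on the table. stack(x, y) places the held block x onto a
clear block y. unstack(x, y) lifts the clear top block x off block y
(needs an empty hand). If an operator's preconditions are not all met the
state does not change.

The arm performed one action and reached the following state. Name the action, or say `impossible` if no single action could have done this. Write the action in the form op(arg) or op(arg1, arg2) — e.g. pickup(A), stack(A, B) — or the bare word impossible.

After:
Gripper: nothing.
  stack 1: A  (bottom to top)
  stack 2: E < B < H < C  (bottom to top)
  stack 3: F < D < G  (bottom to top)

target: towers=[A; E/B/H/C; F/D/G] holding=-
        putdown(G) → towers=[A; E/B/H/C; F/D; G] holding=-
       stack(G, A) → towers=[A/G; E/B/H/C; F/D] holding=-
       stack(G, D) → towers=[A; E/B/H/C; F/D/G] holding=-  ← match
       stack(G, C) → towers=[A; E/B/H/C/G; F/D] holding=-

stack(G, D)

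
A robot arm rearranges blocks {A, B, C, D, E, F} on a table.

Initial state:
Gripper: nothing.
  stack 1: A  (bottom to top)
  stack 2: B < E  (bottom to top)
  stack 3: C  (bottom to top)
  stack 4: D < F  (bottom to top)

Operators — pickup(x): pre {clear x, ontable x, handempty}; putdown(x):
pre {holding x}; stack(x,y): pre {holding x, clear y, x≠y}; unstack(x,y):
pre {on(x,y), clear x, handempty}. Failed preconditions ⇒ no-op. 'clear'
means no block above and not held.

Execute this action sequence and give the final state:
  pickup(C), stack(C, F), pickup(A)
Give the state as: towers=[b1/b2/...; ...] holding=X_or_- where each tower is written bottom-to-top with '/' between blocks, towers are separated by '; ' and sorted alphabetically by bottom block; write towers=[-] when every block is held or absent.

towers=[B/E; D/F/C] holding=A

step 1 (pickup(C)): towers=[A; B/E; D/F] holding=C
step 2 (stack(C, F)): towers=[A; B/E; D/F/C] holding=-
step 3 (pickup(A)): towers=[B/E; D/F/C] holding=A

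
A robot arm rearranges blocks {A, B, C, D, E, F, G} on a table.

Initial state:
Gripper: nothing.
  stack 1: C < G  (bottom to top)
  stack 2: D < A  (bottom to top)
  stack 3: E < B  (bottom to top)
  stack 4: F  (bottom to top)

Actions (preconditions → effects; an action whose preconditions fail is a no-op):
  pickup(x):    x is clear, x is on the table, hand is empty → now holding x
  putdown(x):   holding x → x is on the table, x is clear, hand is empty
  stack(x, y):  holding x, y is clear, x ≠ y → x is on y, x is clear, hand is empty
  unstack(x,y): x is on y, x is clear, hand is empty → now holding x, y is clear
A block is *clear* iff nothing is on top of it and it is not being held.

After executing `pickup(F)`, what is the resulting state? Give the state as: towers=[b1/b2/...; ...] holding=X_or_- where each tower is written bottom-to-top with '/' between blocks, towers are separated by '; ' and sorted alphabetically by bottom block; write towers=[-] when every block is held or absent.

before: towers=[C/G; D/A; E/B; F] holding=-
pre[pickup(F)]: clear(F) ok, ontable(F) ok, handempty ok
all met → apply pickup(F)
after:  towers=[C/G; D/A; E/B] holding=F

towers=[C/G; D/A; E/B] holding=F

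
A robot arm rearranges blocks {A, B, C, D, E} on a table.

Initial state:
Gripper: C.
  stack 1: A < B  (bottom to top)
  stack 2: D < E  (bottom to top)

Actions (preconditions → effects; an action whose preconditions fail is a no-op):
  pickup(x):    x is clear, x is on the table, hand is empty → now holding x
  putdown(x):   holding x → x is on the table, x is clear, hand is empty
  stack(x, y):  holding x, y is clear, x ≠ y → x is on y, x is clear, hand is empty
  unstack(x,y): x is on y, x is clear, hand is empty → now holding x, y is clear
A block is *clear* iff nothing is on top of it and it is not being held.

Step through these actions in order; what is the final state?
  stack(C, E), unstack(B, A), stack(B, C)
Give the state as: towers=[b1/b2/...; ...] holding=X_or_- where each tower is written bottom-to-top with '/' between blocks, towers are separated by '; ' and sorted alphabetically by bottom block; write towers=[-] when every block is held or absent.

step 1 (stack(C, E)): towers=[A/B; D/E/C] holding=-
step 2 (unstack(B, A)): towers=[A; D/E/C] holding=B
step 3 (stack(B, C)): towers=[A; D/E/C/B] holding=-

towers=[A; D/E/C/B] holding=-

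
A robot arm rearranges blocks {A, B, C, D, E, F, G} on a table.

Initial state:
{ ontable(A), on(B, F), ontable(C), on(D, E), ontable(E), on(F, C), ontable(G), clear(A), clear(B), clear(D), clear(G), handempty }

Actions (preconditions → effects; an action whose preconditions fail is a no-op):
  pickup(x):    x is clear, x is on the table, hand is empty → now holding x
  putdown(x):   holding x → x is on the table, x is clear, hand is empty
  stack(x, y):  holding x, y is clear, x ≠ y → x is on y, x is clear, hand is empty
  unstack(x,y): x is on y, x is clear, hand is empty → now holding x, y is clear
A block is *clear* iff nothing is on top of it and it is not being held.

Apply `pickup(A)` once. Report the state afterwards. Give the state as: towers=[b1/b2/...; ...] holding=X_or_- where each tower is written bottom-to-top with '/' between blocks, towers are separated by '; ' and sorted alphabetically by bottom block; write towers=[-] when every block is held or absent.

towers=[C/F/B; E/D; G] holding=A

before: towers=[A; C/F/B; E/D; G] holding=-
pre[pickup(A)]: clear(A) ok, ontable(A) ok, handempty ok
all met → apply pickup(A)
after:  towers=[C/F/B; E/D; G] holding=A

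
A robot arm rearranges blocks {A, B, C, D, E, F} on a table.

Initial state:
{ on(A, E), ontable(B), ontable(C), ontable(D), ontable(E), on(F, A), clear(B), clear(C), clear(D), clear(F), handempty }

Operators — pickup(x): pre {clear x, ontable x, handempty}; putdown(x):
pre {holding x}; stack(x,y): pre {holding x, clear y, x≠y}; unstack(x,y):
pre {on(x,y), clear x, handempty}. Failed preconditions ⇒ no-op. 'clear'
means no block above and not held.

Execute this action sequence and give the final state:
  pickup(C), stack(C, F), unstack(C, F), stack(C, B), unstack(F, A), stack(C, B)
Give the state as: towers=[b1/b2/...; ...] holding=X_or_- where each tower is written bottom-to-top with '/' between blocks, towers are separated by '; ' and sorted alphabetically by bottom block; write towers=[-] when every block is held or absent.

towers=[B/C; D; E/A] holding=F

step 1 (pickup(C)): towers=[B; D; E/A/F] holding=C
step 2 (stack(C, F)): towers=[B; D; E/A/F/C] holding=-
step 3 (unstack(C, F)): towers=[B; D; E/A/F] holding=C
step 4 (stack(C, B)): towers=[B/C; D; E/A/F] holding=-
step 5 (unstack(F, A)): towers=[B/C; D; E/A] holding=F
step 6 (stack(C, B)) [no-op]: towers=[B/C; D; E/A] holding=F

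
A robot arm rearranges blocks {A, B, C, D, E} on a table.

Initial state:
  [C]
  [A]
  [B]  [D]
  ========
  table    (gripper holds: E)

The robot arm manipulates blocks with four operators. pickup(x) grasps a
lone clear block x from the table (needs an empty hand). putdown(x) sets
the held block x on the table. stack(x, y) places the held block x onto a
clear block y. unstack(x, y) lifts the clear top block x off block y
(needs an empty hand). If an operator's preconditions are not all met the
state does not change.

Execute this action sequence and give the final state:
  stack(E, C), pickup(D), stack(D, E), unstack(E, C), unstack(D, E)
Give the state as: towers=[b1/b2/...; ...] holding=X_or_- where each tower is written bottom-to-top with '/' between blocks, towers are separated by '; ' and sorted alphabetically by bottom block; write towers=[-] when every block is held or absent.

step 1 (stack(E, C)): towers=[B/A/C/E; D] holding=-
step 2 (pickup(D)): towers=[B/A/C/E] holding=D
step 3 (stack(D, E)): towers=[B/A/C/E/D] holding=-
step 4 (unstack(E, C)) [no-op]: towers=[B/A/C/E/D] holding=-
step 5 (unstack(D, E)): towers=[B/A/C/E] holding=D

towers=[B/A/C/E] holding=D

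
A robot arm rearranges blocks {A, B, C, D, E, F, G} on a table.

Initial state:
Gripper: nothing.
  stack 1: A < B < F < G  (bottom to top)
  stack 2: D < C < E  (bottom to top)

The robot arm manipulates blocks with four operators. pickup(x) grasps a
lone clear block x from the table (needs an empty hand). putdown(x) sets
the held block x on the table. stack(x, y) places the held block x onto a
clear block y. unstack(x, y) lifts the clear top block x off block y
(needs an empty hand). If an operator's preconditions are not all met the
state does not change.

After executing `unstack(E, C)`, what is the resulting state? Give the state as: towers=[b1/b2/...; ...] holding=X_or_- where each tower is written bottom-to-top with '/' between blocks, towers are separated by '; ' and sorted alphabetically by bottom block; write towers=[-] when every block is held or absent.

towers=[A/B/F/G; D/C] holding=E

before: towers=[A/B/F/G; D/C/E] holding=-
pre[unstack(E, C)]: on(E,C) yes, clear(E) yes, handempty yes
all met → apply unstack(E, C)
after:  towers=[A/B/F/G; D/C] holding=E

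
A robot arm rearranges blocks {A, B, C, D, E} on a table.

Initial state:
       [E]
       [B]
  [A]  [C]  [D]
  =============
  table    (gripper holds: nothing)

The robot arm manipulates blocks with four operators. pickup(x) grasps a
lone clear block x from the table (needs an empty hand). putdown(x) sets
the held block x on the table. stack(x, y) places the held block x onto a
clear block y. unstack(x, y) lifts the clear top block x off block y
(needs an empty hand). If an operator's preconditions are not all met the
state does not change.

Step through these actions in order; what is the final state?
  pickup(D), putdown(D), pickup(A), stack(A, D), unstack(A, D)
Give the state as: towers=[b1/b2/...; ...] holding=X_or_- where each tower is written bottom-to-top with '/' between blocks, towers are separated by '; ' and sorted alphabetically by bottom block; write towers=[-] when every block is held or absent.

towers=[C/B/E; D] holding=A

step 1 (pickup(D)): towers=[A; C/B/E] holding=D
step 2 (putdown(D)): towers=[A; C/B/E; D] holding=-
step 3 (pickup(A)): towers=[C/B/E; D] holding=A
step 4 (stack(A, D)): towers=[C/B/E; D/A] holding=-
step 5 (unstack(A, D)): towers=[C/B/E; D] holding=A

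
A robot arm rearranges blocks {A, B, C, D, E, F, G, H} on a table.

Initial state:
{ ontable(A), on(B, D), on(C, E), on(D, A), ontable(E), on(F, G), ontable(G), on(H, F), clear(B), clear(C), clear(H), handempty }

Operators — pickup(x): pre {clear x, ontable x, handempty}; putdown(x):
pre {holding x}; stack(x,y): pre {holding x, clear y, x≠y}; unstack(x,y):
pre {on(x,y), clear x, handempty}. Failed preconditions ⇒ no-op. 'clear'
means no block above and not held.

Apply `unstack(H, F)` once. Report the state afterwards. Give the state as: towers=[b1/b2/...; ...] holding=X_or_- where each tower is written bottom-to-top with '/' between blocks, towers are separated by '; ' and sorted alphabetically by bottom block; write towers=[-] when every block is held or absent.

before: towers=[A/D/B; E/C; G/F/H] holding=-
pre[unstack(H, F)]: on(H,F) ✓, clear(H) ✓, handempty ✓
all met → apply unstack(H, F)
after:  towers=[A/D/B; E/C; G/F] holding=H

towers=[A/D/B; E/C; G/F] holding=H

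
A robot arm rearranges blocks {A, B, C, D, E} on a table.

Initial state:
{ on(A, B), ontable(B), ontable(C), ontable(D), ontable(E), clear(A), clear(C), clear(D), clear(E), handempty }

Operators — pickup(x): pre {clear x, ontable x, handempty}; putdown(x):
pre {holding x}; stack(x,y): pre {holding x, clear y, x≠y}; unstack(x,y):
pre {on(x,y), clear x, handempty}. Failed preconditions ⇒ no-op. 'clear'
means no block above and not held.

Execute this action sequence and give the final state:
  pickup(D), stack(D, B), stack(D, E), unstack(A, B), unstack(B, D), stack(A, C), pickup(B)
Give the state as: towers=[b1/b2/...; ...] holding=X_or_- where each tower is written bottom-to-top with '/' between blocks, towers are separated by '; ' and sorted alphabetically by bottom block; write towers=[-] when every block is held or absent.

towers=[C/A; E/D] holding=B

step 1 (pickup(D)): towers=[B/A; C; E] holding=D
step 2 (stack(D, B)) [no-op]: towers=[B/A; C; E] holding=D
step 3 (stack(D, E)): towers=[B/A; C; E/D] holding=-
step 4 (unstack(A, B)): towers=[B; C; E/D] holding=A
step 5 (unstack(B, D)) [no-op]: towers=[B; C; E/D] holding=A
step 6 (stack(A, C)): towers=[B; C/A; E/D] holding=-
step 7 (pickup(B)): towers=[C/A; E/D] holding=B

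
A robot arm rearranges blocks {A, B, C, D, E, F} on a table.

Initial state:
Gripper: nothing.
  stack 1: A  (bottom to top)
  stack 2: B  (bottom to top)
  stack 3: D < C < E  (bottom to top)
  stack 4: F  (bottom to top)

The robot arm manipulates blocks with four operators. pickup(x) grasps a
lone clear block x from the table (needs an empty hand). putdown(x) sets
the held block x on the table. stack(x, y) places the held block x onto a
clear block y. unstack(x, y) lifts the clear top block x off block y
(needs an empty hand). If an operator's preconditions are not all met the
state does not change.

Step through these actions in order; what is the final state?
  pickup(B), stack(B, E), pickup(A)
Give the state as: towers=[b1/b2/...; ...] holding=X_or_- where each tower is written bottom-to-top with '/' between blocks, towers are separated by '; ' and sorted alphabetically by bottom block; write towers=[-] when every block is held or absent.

step 1 (pickup(B)): towers=[A; D/C/E; F] holding=B
step 2 (stack(B, E)): towers=[A; D/C/E/B; F] holding=-
step 3 (pickup(A)): towers=[D/C/E/B; F] holding=A

towers=[D/C/E/B; F] holding=A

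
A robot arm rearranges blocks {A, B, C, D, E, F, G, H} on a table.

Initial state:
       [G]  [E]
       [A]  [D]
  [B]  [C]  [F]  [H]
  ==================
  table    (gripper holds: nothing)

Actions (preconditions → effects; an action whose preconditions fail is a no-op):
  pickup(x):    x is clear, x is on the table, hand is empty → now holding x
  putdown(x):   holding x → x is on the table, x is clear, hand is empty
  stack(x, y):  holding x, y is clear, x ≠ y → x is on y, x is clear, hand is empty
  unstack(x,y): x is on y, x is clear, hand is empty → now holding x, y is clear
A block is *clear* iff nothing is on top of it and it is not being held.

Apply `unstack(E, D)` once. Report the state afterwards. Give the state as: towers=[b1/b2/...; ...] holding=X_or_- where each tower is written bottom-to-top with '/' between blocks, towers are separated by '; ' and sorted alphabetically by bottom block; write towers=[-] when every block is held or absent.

before: towers=[B; C/A/G; F/D/E; H] holding=-
pre[unstack(E, D)]: on(E,D) yes, clear(E) yes, handempty yes
all met → apply unstack(E, D)
after:  towers=[B; C/A/G; F/D; H] holding=E

towers=[B; C/A/G; F/D; H] holding=E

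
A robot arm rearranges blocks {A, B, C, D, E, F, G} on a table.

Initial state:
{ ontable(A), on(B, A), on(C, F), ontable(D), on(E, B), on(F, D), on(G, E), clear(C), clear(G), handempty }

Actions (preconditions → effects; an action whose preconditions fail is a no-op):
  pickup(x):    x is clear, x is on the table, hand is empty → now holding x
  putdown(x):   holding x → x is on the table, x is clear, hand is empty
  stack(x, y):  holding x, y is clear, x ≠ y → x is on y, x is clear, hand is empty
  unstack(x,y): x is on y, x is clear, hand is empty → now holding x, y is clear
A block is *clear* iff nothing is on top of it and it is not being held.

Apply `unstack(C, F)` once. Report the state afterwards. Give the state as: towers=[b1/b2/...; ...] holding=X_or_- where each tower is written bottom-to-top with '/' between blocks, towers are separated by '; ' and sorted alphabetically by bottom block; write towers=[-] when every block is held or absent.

before: towers=[A/B/E/G; D/F/C] holding=-
pre[unstack(C, F)]: on(C,F) yes, clear(C) yes, handempty yes
all met → apply unstack(C, F)
after:  towers=[A/B/E/G; D/F] holding=C

towers=[A/B/E/G; D/F] holding=C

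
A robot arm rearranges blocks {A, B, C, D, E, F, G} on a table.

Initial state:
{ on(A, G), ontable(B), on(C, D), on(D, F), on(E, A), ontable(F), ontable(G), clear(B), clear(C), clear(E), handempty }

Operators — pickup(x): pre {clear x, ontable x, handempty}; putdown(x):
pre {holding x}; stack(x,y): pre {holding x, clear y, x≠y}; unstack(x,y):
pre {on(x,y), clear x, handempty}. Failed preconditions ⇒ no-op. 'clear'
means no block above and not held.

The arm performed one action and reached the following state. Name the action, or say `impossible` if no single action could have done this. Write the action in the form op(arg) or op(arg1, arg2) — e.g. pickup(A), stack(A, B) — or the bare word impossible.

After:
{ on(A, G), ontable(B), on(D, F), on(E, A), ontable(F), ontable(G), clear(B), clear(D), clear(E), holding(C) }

target: towers=[B; F/D; G/A/E] holding=C
         pickup(B) → towers=[F/D/C; G/A/E] holding=B
     unstack(E, A) → towers=[B; F/D/C; G/A] holding=E
     unstack(C, D) → towers=[B; F/D; G/A/E] holding=C  ← match

unstack(C, D)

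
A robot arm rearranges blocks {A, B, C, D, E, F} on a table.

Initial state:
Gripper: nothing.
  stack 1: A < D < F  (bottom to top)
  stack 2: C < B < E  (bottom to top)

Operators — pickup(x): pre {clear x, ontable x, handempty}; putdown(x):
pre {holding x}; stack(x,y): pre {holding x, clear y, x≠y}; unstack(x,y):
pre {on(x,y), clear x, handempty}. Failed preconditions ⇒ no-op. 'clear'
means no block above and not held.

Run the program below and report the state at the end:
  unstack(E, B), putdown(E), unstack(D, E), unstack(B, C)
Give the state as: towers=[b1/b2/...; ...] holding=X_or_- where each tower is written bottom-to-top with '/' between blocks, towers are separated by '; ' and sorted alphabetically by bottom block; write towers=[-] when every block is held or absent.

step 1 (unstack(E, B)): towers=[A/D/F; C/B] holding=E
step 2 (putdown(E)): towers=[A/D/F; C/B; E] holding=-
step 3 (unstack(D, E)) [no-op]: towers=[A/D/F; C/B; E] holding=-
step 4 (unstack(B, C)): towers=[A/D/F; C; E] holding=B

towers=[A/D/F; C; E] holding=B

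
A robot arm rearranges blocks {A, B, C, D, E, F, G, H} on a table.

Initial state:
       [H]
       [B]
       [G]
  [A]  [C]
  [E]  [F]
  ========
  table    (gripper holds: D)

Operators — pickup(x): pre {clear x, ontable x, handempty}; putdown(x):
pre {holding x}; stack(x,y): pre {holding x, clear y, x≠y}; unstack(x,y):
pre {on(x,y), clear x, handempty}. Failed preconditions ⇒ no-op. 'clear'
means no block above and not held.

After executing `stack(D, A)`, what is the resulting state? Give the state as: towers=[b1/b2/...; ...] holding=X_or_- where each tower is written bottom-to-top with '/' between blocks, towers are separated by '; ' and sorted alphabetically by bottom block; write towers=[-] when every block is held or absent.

towers=[E/A/D; F/C/G/B/H] holding=-

before: towers=[E/A; F/C/G/B/H] holding=D
pre[stack(D, A)]: holding(D) ✓, clear(A) ✓, D≠A ✓
all met → apply stack(D, A)
after:  towers=[E/A/D; F/C/G/B/H] holding=-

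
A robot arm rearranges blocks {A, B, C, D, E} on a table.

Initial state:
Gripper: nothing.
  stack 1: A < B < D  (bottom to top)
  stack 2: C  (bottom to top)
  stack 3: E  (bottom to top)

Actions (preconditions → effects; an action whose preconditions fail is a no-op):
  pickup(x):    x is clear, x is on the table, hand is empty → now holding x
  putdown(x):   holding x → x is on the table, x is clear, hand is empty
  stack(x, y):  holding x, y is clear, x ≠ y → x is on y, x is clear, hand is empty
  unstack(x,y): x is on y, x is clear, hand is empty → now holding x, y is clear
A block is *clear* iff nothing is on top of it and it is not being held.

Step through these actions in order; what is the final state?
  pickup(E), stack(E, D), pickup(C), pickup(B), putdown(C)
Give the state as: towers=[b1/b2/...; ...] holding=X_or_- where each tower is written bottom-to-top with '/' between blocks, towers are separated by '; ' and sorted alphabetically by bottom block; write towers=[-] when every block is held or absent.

step 1 (pickup(E)): towers=[A/B/D; C] holding=E
step 2 (stack(E, D)): towers=[A/B/D/E; C] holding=-
step 3 (pickup(C)): towers=[A/B/D/E] holding=C
step 4 (pickup(B)) [no-op]: towers=[A/B/D/E] holding=C
step 5 (putdown(C)): towers=[A/B/D/E; C] holding=-

towers=[A/B/D/E; C] holding=-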